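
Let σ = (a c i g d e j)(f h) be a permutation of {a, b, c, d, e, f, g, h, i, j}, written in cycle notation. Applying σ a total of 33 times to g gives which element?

c

g lies in the 7-cycle (a c i g d e j).
On a 7-cycle, σ^7 is the identity, so σ^33 = σ^5 there (33 ≡ 5 mod 7).
Advancing 5 steps from g: g → d → e → j → a → c.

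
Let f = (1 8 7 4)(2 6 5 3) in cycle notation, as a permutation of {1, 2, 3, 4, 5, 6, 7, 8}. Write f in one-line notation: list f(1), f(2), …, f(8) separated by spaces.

Each element maps to the next entry in its cycle (wrapping to the front): 1↦8, 2↦6, 3↦2, 4↦1, 5↦3, 6↦5, 7↦4, 8↦7.
Listing these in domain order gives 8 6 2 1 3 5 4 7.

8 6 2 1 3 5 4 7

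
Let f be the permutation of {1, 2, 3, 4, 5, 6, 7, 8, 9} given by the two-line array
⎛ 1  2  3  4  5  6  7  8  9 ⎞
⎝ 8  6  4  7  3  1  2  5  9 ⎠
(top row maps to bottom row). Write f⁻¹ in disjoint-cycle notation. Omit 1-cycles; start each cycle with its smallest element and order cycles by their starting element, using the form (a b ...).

First write f in disjoint cycles: (1 8 5 3 4 7 2 6).
The inverse reverses every cycle; in canonical form, f⁻¹ = (1 6 2 7 4 3 5 8).

(1 6 2 7 4 3 5 8)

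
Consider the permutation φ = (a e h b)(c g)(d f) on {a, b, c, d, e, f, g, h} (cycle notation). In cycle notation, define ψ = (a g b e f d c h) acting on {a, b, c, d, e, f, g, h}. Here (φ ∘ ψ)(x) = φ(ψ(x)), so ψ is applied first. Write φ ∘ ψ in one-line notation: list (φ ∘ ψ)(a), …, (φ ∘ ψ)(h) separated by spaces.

For each element, apply ψ then φ: a → g → c; b → e → h; c → h → b; d → c → g; e → f → d; f → d → f; g → b → a; h → a → e.
So φ ∘ ψ in one-line form is c h b g d f a e.

c h b g d f a e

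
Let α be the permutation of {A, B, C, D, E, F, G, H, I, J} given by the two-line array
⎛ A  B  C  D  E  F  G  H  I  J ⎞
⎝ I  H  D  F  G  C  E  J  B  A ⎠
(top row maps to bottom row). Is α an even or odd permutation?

odd

In disjoint-cycle form the cycle lengths are 5, 3, 2.
A cycle of length ℓ contributes ℓ−1 transpositions, so α is a product of 4 + 2 + 1 = 7 transpositions — odd.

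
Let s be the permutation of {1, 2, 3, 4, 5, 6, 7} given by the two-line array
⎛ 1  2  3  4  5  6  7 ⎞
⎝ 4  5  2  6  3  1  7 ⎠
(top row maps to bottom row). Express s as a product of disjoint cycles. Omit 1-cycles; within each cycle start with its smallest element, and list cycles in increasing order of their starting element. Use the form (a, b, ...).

(1, 4, 6)(2, 5, 3)

Iterating s from 1 gives 1 → 4 → 6 → 1; that is the 3-cycle (1, 4, 6).
Continuing from each remaining unvisited element yields (1, 4, 6)(2, 5, 3).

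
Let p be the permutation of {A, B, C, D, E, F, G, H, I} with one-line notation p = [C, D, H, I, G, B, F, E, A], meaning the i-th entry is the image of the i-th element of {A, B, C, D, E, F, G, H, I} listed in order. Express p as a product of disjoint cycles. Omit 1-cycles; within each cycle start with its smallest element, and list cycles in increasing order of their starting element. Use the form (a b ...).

From A: A → C → H → E → G → F → B → D → I → A, closing the cycle (A C H E G F B D I).
Repeating from the next unused element and collecting all non-trivial cycles gives (A C H E G F B D I).

(A C H E G F B D I)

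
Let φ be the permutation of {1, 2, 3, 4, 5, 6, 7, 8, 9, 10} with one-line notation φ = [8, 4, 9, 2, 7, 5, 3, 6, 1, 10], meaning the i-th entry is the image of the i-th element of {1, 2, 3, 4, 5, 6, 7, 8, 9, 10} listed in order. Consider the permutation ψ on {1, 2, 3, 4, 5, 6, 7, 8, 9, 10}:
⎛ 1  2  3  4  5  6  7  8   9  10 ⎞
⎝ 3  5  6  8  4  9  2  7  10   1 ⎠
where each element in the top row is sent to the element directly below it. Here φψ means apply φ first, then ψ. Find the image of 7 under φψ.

6

First apply φ: φ(7) = 3, then ψ(3) = 6. Thus (φψ)(7) = 6.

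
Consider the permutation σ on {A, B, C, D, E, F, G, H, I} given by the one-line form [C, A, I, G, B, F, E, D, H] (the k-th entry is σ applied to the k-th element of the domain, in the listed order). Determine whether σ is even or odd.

In disjoint-cycle form the cycle lengths are 8, 1.
A cycle of length ℓ contributes ℓ−1 transpositions, so σ is a product of 7 transpositions — odd.

odd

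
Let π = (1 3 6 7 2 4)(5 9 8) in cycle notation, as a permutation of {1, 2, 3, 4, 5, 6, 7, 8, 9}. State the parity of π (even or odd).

The cycle lengths are 6, 3.
A cycle of length ℓ contributes ℓ−1 transpositions, so π is a product of 5 + 2 = 7 transpositions — odd.

odd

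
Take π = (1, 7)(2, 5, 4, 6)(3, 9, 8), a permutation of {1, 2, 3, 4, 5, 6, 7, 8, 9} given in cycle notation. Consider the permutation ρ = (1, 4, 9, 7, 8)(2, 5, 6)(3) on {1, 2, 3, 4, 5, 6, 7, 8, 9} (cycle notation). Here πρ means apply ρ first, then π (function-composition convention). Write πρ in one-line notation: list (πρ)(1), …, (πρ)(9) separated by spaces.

Chase each element through ρ then π: 1 → 4 → 6; 2 → 5 → 4; 3 → 3 → 9; 4 → 9 → 8; 5 → 6 → 2; 6 → 2 → 5; 7 → 8 → 3; 8 → 1 → 7; 9 → 7 → 1.
Collecting the images, πρ = [6 4 9 8 2 5 3 7 1].

6 4 9 8 2 5 3 7 1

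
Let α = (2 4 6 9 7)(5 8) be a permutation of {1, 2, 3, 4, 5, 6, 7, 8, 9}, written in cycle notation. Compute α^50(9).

9 lies in the 5-cycle (2 4 6 9 7).
On a 5-cycle, α^5 is the identity, so α^50 = α^0 there (50 ≡ 0 mod 5).
So α^50(9) = 9.

9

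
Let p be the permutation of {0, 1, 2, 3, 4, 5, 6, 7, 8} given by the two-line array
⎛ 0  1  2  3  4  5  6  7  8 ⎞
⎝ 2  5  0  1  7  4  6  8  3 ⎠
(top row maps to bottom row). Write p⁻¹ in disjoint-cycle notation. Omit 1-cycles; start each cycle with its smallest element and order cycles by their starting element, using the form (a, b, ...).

(0, 2)(1, 3, 8, 7, 4, 5)

First write p in disjoint cycles: (0, 2)(1, 5, 4, 7, 8, 3).
Reversing each cycle (and rotating so the smallest element leads) gives p⁻¹ = (0, 2)(1, 3, 8, 7, 4, 5).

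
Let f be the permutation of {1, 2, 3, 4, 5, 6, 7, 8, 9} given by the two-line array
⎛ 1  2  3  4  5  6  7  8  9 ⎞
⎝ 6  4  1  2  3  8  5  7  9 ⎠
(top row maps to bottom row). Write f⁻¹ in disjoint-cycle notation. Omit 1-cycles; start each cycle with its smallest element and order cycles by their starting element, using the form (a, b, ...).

The cycle decomposition of f is (1, 6, 8, 7, 5, 3)(2, 4).
Reversing each cycle (and rotating so the smallest element leads) gives f⁻¹ = (1, 3, 5, 7, 8, 6)(2, 4).

(1, 3, 5, 7, 8, 6)(2, 4)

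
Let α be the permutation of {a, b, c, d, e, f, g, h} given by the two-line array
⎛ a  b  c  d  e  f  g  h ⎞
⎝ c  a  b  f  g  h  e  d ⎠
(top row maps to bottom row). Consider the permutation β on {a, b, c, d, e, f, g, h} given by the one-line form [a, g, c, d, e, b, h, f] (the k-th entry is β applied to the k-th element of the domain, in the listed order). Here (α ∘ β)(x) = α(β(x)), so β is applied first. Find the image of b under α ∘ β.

(α ∘ β)(b) = α(β(b)). β(b) = g, then α(g) = e. So (α ∘ β)(b) = e.

e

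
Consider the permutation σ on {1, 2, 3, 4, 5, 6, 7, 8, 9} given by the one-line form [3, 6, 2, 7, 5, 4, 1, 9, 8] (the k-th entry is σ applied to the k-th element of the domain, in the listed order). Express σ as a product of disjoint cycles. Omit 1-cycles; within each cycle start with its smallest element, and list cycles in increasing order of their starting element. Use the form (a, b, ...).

From 1: 1 → 3 → 2 → 6 → 4 → 7 → 1, closing the cycle (1, 3, 2, 6, 4, 7).
Repeating from the next unused element and collecting all non-trivial cycles gives (1, 3, 2, 6, 4, 7)(8, 9).

(1, 3, 2, 6, 4, 7)(8, 9)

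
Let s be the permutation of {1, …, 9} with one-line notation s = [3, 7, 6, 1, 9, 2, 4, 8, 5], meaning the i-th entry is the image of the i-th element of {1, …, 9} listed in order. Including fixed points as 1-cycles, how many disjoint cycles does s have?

The cycle decomposition is (1, 3, 6, 2, 7, 4)(5, 9)(8), which has 3 cycles (counting 1-cycles).

3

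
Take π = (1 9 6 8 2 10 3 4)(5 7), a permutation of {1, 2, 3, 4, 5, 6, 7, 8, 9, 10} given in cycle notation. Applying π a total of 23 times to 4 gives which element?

4 lies in the 8-cycle (1 9 6 8 2 10 3 4).
Powers repeat with period 8 on this cycle, and 23 mod 8 = 7, so π^23(4) = π^7(4).
Stepping 7 places around the cycle: 4 → 1 → 9 → 6 → 8 → 2 → 10 → 3.

3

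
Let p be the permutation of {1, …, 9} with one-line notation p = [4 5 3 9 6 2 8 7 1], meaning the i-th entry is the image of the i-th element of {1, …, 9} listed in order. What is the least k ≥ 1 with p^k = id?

Decomposing into disjoint cycles gives cycle lengths 3, 3, 2, 1.
The order of p is the least common multiple of its cycle lengths: lcm(3, 3, 2) = 6.

6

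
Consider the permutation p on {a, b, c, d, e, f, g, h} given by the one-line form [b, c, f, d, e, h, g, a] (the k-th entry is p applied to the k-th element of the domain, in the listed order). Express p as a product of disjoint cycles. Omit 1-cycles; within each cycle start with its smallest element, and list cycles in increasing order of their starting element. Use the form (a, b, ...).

(a, b, c, f, h)

From a: a → b → c → f → h → a, closing the cycle (a, b, c, f, h).
Continuing from each remaining unvisited element yields (a, b, c, f, h).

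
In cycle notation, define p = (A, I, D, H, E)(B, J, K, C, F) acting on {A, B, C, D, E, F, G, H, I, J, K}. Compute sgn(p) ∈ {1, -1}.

The cycle lengths are 5, 5, 1.
A cycle of length ℓ contributes ℓ−1 transpositions, so p is a product of 4 + 4 = 8 transpositions — even.

1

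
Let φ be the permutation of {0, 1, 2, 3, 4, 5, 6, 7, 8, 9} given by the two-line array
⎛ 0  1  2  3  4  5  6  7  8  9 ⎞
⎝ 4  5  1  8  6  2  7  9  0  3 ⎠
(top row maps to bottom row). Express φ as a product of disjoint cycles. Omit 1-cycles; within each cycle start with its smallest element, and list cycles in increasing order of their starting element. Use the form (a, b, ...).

(0, 4, 6, 7, 9, 3, 8)(1, 5, 2)

From 0: 0 → 4 → 6 → 7 → 9 → 3 → 8 → 0, closing the cycle (0, 4, 6, 7, 9, 3, 8).
Continuing from each remaining unvisited element yields (0, 4, 6, 7, 9, 3, 8)(1, 5, 2).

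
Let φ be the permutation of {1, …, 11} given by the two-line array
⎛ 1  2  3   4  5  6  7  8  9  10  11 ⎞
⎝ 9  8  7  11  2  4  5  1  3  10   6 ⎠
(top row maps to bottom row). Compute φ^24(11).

Tracing 11 → 6 → … returns to 11 after 3 steps, so 11 lies in a 3-cycle (4, 11, 6).
On a 3-cycle, φ^3 is the identity, so φ^24 = φ^0 there (24 ≡ 0 mod 3).
So φ^24(11) = 11.

11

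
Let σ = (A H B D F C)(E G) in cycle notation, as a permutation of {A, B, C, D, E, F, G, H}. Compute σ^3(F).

F lies in the 6-cycle (A H B D F C).
Advancing 3 steps from F: F → C → A → H.

H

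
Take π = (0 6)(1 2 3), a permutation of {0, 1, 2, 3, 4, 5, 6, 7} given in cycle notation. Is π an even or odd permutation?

The cycle lengths are 3, 2, 1, 1, 1.
A cycle of length ℓ contributes ℓ−1 transpositions, so π is a product of 2 + 1 = 3 transpositions — odd.

odd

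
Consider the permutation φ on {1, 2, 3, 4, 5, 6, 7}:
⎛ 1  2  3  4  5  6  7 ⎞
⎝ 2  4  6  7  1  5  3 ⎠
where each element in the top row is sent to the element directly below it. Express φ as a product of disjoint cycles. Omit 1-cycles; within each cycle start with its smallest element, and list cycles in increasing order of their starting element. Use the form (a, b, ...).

(1, 2, 4, 7, 3, 6, 5)

Iterating φ from 1 gives 1 → 2 → 4 → 7 → 3 → 6 → 5 → 1; that is the 7-cycle (1, 2, 4, 7, 3, 6, 5).
Continuing from each remaining unvisited element yields (1, 2, 4, 7, 3, 6, 5).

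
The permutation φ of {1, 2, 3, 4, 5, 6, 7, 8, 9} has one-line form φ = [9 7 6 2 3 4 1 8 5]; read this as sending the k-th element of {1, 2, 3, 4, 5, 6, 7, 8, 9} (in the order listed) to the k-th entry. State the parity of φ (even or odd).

odd

In disjoint-cycle form the cycle lengths are 8, 1.
A cycle is odd iff its length is even; φ has 1 even-length cycle, so sgn(φ) = (−1)^1 and φ is odd.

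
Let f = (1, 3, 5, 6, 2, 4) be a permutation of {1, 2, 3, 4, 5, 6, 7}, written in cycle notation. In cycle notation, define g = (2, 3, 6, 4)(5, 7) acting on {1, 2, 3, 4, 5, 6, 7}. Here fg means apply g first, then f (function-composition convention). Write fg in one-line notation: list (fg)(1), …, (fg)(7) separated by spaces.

For each element, apply g then f: 1 → 1 → 3; 2 → 3 → 5; 3 → 6 → 2; 4 → 2 → 4; 5 → 7 → 7; 6 → 4 → 1; 7 → 5 → 6.
So fg in one-line form is 3 5 2 4 7 1 6.

3 5 2 4 7 1 6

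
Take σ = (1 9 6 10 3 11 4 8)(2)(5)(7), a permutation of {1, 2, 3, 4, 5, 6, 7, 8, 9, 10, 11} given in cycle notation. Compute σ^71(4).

11

4 lies in the 8-cycle (1 9 6 10 3 11 4 8).
Powers repeat with period 8 on this cycle, and 71 mod 8 = 7, so σ^71(4) = σ^7(4).
Stepping 7 places around the cycle: 4 → 8 → 1 → 9 → 6 → 10 → 3 → 11.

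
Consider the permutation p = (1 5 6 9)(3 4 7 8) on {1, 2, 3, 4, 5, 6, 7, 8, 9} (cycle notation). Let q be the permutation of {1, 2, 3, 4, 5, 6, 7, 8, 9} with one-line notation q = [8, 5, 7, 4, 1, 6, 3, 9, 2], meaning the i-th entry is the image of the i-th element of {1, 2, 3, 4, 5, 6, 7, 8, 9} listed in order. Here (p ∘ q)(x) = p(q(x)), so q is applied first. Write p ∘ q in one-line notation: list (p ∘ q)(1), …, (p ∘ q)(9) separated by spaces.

3 6 8 7 5 9 4 1 2

(p ∘ q)(x) = p(q(x)). Computing each image: p(q(1)) = p(8) = 3, p(q(2)) = p(5) = 6, p(q(3)) = p(7) = 8, p(q(4)) = p(4) = 7, p(q(5)) = p(1) = 5, p(q(6)) = p(6) = 9, p(q(7)) = p(3) = 4, p(q(8)) = p(9) = 1, p(q(9)) = p(2) = 2.
Hence p ∘ q = [3 6 8 7 5 9 4 1 2].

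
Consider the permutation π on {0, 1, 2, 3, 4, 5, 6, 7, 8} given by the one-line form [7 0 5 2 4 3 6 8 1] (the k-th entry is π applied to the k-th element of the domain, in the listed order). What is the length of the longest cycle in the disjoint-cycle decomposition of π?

4

Decomposing into disjoint cycles gives (0 7 8 1)(2 5 3); the longest has length 4.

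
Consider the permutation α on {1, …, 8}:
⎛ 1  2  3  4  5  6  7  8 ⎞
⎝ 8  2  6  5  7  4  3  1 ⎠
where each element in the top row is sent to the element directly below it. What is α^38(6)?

Tracing 6 → 4 → … returns to 6 after 5 steps, so 6 lies in a 5-cycle (3, 6, 4, 5, 7).
Powers repeat with period 5 on this cycle, and 38 mod 5 = 3, so α^38(6) = α^3(6).
Advancing 3 steps from 6: 6 → 4 → 5 → 7.

7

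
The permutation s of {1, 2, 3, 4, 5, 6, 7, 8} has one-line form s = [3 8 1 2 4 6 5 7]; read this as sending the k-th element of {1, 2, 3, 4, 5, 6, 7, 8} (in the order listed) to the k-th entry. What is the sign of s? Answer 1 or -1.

-1

In disjoint-cycle form the cycle lengths are 5, 2, 1.
A cycle of length ℓ contributes ℓ−1 transpositions, so s is a product of 4 + 1 = 5 transpositions — odd.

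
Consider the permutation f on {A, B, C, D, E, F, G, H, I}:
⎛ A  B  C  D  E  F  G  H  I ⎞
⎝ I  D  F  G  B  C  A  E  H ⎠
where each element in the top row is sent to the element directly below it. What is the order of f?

14

Decomposing into disjoint cycles gives cycle lengths 7, 2.
Since disjoint cycles commute, ord(f) = lcm(7, 2) = 14.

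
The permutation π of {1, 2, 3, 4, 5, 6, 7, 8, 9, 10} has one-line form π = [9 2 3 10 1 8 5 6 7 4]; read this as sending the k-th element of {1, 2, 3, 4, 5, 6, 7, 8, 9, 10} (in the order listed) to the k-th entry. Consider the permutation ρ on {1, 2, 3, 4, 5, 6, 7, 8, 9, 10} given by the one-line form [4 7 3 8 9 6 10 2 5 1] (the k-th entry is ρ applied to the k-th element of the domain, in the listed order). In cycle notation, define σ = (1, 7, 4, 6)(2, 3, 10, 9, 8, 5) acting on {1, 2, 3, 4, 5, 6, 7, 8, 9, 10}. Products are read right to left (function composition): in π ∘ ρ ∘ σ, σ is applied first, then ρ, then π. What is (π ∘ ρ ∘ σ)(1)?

4

Chase 1: σ(1) = 7; ρ(7) = 10; π(10) = 4. Hence (π ∘ ρ ∘ σ)(1) = 4.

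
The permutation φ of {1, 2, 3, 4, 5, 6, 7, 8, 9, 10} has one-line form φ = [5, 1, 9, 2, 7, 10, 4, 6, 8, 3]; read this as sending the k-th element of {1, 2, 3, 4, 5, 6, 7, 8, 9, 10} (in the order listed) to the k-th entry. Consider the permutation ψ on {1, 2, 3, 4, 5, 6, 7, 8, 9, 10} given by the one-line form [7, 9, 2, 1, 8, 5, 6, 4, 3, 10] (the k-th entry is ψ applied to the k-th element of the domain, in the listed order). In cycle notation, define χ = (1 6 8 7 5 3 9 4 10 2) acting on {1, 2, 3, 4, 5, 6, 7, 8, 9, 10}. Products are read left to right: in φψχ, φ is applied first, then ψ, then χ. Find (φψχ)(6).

Apply the permutations in order: φ(6) = 10, then ψ(10) = 10, then χ(10) = 2. So (φψχ)(6) = 2.

2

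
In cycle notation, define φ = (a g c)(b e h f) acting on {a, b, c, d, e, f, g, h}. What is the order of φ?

The disjoint cycles have lengths 4, 3, 1.
The order of φ is the least common multiple of its cycle lengths: lcm(4, 3) = 12.

12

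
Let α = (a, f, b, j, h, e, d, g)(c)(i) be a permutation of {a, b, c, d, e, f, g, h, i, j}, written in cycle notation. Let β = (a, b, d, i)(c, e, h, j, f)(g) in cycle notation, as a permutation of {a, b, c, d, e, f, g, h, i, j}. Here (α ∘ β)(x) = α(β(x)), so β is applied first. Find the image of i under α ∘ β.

f

β(i) = a, then α(a) = f; composing gives (α ∘ β)(i) = f.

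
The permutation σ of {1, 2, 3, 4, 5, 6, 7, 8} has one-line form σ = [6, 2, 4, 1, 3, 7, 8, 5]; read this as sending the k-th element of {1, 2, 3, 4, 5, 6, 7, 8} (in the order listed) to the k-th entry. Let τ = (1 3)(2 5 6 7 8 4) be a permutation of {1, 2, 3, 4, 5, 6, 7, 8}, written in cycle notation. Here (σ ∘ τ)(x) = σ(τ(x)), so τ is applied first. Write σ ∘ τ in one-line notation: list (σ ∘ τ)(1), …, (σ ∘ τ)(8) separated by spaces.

For each element, apply τ then σ: 1 → 3 → 4; 2 → 5 → 3; 3 → 1 → 6; 4 → 2 → 2; 5 → 6 → 7; 6 → 7 → 8; 7 → 8 → 5; 8 → 4 → 1.
So σ ∘ τ in one-line form is 4 3 6 2 7 8 5 1.

4 3 6 2 7 8 5 1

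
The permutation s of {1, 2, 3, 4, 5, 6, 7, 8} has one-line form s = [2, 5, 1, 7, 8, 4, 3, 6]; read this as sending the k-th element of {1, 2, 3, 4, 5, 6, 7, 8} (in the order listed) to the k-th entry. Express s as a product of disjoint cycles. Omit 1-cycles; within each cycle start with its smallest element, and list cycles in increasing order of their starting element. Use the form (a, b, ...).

(1, 2, 5, 8, 6, 4, 7, 3)

Start at 1 and follow images: 1 → 2 → 5 → 8 → 6 → 4 → 7 → 3 → 1, giving the cycle (1, 2, 5, 8, 6, 4, 7, 3).
Repeating from the next unused element and collecting all non-trivial cycles gives (1, 2, 5, 8, 6, 4, 7, 3).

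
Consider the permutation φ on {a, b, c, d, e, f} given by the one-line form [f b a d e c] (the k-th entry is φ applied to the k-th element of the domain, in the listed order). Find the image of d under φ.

d

d is element number 4 of the domain, and entry number 4 of the one-line form is d, so φ(d) = d.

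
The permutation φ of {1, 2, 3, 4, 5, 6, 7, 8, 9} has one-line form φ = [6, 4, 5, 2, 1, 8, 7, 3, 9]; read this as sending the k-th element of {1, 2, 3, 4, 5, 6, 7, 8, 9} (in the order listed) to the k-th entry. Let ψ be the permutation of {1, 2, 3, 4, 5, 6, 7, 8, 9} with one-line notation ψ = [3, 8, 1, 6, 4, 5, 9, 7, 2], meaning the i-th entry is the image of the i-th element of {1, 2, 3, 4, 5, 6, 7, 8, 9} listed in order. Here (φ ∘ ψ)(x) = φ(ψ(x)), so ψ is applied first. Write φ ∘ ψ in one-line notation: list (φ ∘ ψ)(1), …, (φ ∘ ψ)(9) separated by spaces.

(φ ∘ ψ)(x) = φ(ψ(x)). Computing each image: φ(ψ(1)) = φ(3) = 5, φ(ψ(2)) = φ(8) = 3, φ(ψ(3)) = φ(1) = 6, φ(ψ(4)) = φ(6) = 8, φ(ψ(5)) = φ(4) = 2, φ(ψ(6)) = φ(5) = 1, φ(ψ(7)) = φ(9) = 9, φ(ψ(8)) = φ(7) = 7, φ(ψ(9)) = φ(2) = 4.
Hence φ ∘ ψ = [5 3 6 8 2 1 9 7 4].

5 3 6 8 2 1 9 7 4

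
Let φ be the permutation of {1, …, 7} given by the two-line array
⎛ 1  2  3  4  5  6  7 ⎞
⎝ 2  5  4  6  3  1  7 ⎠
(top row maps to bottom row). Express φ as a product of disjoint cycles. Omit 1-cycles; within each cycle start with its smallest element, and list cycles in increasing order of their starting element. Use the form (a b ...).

(1 2 5 3 4 6)

Iterating φ from 1 gives 1 → 2 → 5 → 3 → 4 → 6 → 1; that is the 6-cycle (1 2 5 3 4 6).
Repeating from the next unused element and collecting all non-trivial cycles gives (1 2 5 3 4 6).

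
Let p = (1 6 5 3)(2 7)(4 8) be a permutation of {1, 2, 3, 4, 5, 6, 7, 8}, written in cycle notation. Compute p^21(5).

5 lies in the 4-cycle (1 6 5 3).
On a 4-cycle, p^4 is the identity, so p^21 = p^1 there (21 ≡ 1 mod 4).
Advancing 1 step from 5: 5 → 3.

3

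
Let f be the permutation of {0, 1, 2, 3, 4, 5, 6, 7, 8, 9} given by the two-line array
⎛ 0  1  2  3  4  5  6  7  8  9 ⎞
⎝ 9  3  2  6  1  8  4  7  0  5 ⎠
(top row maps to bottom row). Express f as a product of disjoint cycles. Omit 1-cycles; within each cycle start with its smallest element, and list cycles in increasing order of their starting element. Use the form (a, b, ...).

Start at 0 and follow images: 0 → 9 → 5 → 8 → 0, giving the cycle (0, 9, 5, 8).
Continuing from each remaining unvisited element yields (0, 9, 5, 8)(1, 3, 6, 4).

(0, 9, 5, 8)(1, 3, 6, 4)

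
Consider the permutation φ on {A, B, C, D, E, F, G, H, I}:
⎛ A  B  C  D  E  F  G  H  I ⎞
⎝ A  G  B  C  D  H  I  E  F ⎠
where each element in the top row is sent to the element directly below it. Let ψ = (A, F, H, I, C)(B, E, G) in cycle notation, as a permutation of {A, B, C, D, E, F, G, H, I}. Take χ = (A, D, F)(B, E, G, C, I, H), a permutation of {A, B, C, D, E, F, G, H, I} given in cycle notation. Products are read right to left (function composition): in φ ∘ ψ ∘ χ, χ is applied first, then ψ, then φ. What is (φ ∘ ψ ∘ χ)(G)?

A

Chase G: χ(G) = C; ψ(C) = A; φ(A) = A. Hence (φ ∘ ψ ∘ χ)(G) = A.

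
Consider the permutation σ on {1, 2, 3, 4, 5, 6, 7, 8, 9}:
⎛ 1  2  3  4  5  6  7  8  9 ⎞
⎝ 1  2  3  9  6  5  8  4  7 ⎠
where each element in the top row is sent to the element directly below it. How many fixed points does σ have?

3

The fixed points (elements with σ(x) = x) are {1, 2, 3}, so there are 3.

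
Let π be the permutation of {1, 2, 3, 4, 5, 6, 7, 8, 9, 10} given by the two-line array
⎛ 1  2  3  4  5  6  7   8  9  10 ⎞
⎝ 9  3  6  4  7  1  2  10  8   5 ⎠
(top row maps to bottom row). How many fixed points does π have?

1

The fixed points (elements with π(x) = x) are {4}, so there is 1.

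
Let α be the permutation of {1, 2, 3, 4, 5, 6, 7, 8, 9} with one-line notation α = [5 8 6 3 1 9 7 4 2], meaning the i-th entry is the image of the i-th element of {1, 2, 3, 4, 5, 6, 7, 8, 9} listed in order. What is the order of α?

6

The disjoint-cycle form of α has cycle lengths 6, 2, 1.
Since disjoint cycles commute, ord(α) = lcm(6, 2) = 6.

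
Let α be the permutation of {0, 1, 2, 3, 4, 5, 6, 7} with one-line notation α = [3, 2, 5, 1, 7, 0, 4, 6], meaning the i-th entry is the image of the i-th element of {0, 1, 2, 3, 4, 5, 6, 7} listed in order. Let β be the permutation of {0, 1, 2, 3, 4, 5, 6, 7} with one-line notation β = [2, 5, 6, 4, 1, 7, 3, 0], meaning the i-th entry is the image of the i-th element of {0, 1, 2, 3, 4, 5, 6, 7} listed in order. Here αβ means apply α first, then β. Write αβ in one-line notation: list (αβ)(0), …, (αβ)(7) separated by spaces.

For each element, apply α then β: 0 → 3 → 4; 1 → 2 → 6; 2 → 5 → 7; 3 → 1 → 5; 4 → 7 → 0; 5 → 0 → 2; 6 → 4 → 1; 7 → 6 → 3.
Collecting the images, αβ = [4 6 7 5 0 2 1 3].

4 6 7 5 0 2 1 3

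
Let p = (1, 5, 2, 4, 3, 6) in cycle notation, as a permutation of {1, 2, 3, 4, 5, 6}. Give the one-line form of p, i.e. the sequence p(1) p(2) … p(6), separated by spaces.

Image by image: 1↦5, 2↦4, 3↦6, 4↦3, 5↦2, 6↦1.
Listing these in domain order gives 5 4 6 3 2 1.

5 4 6 3 2 1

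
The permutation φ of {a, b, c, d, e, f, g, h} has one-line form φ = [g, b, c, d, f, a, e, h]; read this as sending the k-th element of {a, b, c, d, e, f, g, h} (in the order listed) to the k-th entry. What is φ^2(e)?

a

Tracing e → f → … returns to e after 4 steps, so e lies in a 4-cycle (a g e f).
Stepping 2 places around the cycle: e → f → a.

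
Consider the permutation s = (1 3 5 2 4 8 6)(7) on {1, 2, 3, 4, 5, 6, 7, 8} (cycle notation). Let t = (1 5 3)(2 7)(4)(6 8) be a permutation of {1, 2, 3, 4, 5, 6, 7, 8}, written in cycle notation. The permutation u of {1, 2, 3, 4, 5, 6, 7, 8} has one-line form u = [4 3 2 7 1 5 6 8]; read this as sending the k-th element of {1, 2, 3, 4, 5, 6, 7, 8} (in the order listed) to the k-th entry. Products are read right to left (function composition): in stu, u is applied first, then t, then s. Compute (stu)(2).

(stu)(2) = s(t(u(2))). u(2) = 3, then t(3) = 1, then s(1) = 3, so the result is 3.

3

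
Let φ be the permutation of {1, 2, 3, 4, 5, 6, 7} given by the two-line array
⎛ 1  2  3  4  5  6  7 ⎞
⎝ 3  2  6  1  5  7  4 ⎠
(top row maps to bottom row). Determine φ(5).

5

The entry below 5 in the array is 5, so φ(5) = 5.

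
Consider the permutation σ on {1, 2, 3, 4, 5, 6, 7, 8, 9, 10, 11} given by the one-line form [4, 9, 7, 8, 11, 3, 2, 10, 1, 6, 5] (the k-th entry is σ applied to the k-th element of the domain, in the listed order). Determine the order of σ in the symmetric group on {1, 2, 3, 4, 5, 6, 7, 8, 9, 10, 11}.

18

Writing σ as disjoint cycles, the cycle lengths are 9, 2.
Since disjoint cycles commute, ord(σ) = lcm(9, 2) = 18.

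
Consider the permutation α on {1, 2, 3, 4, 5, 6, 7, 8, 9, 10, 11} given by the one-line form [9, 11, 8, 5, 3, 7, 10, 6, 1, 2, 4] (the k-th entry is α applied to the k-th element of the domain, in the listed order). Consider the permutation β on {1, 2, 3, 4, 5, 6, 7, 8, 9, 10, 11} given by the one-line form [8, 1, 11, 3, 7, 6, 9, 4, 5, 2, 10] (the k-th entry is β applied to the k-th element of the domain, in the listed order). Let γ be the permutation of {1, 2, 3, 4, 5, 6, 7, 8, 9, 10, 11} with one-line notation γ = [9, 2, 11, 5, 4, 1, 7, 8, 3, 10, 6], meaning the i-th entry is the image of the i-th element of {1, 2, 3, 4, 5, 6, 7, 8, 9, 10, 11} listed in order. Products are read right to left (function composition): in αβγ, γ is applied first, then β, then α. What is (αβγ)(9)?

Apply the permutations in order: γ(9) = 3, then β(3) = 11, then α(11) = 4. So (αβγ)(9) = 4.

4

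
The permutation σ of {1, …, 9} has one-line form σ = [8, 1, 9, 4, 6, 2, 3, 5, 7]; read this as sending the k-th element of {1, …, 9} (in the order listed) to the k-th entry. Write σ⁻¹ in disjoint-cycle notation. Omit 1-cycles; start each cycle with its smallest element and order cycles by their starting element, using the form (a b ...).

The cycle decomposition of σ is (1 8 5 6 2)(3 9 7).
The inverse reverses every cycle; in canonical form, σ⁻¹ = (1 2 6 5 8)(3 7 9).

(1 2 6 5 8)(3 7 9)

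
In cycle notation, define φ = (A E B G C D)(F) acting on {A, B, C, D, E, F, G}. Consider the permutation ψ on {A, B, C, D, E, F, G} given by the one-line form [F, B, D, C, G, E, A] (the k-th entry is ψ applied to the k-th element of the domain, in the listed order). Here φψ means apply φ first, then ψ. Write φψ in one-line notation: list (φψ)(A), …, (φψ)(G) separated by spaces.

(φψ)(x) = ψ(φ(x)). Computing each image: ψ(φ(A)) = ψ(E) = G, ψ(φ(B)) = ψ(G) = A, ψ(φ(C)) = ψ(D) = C, ψ(φ(D)) = ψ(A) = F, ψ(φ(E)) = ψ(B) = B, ψ(φ(F)) = ψ(F) = E, ψ(φ(G)) = ψ(C) = D.
Hence φψ = [G A C F B E D].

G A C F B E D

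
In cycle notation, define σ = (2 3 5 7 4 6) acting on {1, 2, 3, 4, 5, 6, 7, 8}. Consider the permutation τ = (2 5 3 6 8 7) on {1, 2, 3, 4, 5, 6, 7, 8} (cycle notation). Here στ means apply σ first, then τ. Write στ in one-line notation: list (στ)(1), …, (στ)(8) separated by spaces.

Chase each element through σ then τ: 1 → 1 → 1; 2 → 3 → 6; 3 → 5 → 3; 4 → 6 → 8; 5 → 7 → 2; 6 → 2 → 5; 7 → 4 → 4; 8 → 8 → 7.
Collecting the images, στ = [1 6 3 8 2 5 4 7].

1 6 3 8 2 5 4 7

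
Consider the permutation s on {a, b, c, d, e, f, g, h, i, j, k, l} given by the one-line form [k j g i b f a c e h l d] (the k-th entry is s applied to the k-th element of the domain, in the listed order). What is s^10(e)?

i

Tracing e → b → … returns to e after 11 steps, so e lies in an 11-cycle (a, k, l, d, i, e, b, j, h, c, g).
Stepping 10 places around the cycle: e → b → j → h → c → g → a → k → l → d → i.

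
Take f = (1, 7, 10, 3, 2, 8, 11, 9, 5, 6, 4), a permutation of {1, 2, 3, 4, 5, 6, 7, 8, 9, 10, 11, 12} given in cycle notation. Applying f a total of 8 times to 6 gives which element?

11

6 lies in the 11-cycle (1, 7, 10, 3, 2, 8, 11, 9, 5, 6, 4).
Stepping 8 places around the cycle: 6 → 4 → 1 → 7 → 10 → 3 → 2 → 8 → 11.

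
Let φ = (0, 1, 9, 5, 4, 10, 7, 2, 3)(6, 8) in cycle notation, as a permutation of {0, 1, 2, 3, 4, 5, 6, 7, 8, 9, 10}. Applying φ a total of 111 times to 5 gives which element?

5 lies in the 9-cycle (0, 1, 9, 5, 4, 10, 7, 2, 3).
Powers repeat with period 9 on this cycle, and 111 mod 9 = 3, so φ^111(5) = φ^3(5).
Advancing 3 steps from 5: 5 → 4 → 10 → 7.

7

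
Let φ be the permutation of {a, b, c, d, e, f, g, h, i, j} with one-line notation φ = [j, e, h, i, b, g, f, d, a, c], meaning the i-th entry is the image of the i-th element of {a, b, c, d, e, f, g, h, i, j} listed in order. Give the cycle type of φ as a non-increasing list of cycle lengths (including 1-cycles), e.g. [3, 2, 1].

[6, 2, 2]

The disjoint cycles are (a j c h d i)(b e)(f g), with lengths 6, 2, 2 in non-increasing order.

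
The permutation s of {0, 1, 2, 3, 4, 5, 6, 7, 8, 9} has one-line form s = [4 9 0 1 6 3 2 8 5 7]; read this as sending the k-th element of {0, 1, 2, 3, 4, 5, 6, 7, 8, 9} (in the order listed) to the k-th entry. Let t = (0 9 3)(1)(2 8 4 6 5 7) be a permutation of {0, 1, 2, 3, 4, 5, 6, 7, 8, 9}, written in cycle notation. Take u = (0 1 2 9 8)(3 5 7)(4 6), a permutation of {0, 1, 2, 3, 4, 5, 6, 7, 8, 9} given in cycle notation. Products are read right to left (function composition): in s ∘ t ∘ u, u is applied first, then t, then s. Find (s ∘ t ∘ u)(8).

Chase 8: u(8) = 0; t(0) = 9; s(9) = 7. Hence (s ∘ t ∘ u)(8) = 7.

7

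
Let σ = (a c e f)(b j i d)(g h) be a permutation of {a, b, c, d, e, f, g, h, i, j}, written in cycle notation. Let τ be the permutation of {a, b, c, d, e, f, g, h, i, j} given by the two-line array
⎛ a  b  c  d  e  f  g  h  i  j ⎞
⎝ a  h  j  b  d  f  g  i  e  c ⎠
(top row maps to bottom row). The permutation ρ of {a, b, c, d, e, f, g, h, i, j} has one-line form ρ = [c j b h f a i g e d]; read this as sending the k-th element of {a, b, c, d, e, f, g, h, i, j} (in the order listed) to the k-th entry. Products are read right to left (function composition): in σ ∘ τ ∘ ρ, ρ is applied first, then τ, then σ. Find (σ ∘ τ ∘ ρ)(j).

(σ ∘ τ ∘ ρ)(j) = σ(τ(ρ(j))). ρ(j) = d, then τ(d) = b, then σ(b) = j, so the result is j.

j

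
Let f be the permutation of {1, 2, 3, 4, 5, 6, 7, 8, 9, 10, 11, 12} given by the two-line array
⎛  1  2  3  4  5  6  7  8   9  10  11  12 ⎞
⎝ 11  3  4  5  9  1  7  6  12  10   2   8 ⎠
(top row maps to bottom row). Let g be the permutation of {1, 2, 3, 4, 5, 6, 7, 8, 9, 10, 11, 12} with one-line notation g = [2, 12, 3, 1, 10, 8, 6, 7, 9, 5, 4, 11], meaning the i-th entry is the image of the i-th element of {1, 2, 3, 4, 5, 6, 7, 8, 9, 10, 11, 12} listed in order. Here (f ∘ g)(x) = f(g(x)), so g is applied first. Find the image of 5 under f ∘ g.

10

First apply g: g(5) = 10, then f(10) = 10. Thus (f ∘ g)(5) = 10.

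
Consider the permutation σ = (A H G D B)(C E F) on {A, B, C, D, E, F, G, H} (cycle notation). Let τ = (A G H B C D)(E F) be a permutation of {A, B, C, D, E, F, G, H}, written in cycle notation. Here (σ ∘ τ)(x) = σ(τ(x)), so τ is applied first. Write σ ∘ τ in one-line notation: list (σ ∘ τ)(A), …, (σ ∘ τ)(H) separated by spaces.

D E B H C F G A

For each element, apply τ then σ: A → G → D; B → C → E; C → D → B; D → A → H; E → F → C; F → E → F; G → H → G; H → B → A.
So σ ∘ τ in one-line form is D E B H C F G A.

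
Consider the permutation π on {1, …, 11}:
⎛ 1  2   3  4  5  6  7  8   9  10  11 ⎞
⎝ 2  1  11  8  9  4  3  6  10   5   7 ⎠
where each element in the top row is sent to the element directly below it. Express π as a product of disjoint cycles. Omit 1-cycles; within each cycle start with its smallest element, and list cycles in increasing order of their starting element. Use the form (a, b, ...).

(1, 2)(3, 11, 7)(4, 8, 6)(5, 9, 10)

Start at 1 and follow images: 1 → 2 → 1, giving the cycle (1, 2).
Repeating from the next unused element and collecting all non-trivial cycles gives (1, 2)(3, 11, 7)(4, 8, 6)(5, 9, 10).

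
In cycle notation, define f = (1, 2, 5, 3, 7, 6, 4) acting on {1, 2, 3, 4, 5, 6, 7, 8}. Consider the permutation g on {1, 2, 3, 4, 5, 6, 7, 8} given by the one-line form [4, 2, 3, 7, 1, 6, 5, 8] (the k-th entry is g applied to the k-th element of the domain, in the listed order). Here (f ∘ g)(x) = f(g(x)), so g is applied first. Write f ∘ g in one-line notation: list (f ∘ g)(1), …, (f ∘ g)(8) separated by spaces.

1 5 7 6 2 4 3 8

(f ∘ g)(x) = f(g(x)). Computing each image: f(g(1)) = f(4) = 1, f(g(2)) = f(2) = 5, f(g(3)) = f(3) = 7, f(g(4)) = f(7) = 6, f(g(5)) = f(1) = 2, f(g(6)) = f(6) = 4, f(g(7)) = f(5) = 3, f(g(8)) = f(8) = 8.
Hence f ∘ g = [1 5 7 6 2 4 3 8].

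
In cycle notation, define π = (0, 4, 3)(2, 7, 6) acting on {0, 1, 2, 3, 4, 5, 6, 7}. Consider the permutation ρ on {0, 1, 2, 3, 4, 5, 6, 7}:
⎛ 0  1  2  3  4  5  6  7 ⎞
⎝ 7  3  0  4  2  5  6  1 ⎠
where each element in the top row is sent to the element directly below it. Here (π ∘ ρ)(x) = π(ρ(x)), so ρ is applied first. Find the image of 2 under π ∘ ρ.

4

ρ(2) = 0, then π(0) = 4; composing gives (π ∘ ρ)(2) = 4.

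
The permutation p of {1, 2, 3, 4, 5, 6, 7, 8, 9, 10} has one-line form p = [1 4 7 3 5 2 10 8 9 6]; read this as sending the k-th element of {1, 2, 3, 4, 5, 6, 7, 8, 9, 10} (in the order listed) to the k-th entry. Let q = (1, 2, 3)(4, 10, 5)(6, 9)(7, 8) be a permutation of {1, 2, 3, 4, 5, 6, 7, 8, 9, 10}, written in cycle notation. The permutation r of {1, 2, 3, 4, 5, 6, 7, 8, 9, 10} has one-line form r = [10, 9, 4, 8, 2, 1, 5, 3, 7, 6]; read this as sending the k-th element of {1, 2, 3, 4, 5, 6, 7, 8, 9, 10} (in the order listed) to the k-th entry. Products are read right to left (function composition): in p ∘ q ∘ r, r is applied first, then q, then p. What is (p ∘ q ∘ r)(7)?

3

Chase 7: r(7) = 5; q(5) = 4; p(4) = 3. Hence (p ∘ q ∘ r)(7) = 3.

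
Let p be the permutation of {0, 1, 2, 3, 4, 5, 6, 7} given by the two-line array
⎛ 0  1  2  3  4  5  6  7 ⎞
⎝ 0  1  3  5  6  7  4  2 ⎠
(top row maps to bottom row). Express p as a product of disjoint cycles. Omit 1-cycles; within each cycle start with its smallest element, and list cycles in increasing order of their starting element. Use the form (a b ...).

(2 3 5 7)(4 6)

Iterating p from 2 gives 2 → 3 → 5 → 7 → 2; that is the 4-cycle (2 3 5 7).
Repeating from the next unused element and collecting all non-trivial cycles gives (2 3 5 7)(4 6).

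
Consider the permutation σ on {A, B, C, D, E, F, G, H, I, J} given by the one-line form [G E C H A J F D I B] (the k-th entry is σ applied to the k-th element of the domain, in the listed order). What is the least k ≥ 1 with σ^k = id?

6

Decomposing into disjoint cycles gives cycle lengths 6, 2, 1, 1.
The order of σ is the least common multiple of its cycle lengths: lcm(6, 2) = 6.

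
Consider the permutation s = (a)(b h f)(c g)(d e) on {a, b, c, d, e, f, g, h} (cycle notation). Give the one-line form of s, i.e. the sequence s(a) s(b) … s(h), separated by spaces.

Image by image: a→a, b→h, c→g, d→e, e→d, f→b, g→c, h→f.
So the one-line form is a h g e d b c f.

a h g e d b c f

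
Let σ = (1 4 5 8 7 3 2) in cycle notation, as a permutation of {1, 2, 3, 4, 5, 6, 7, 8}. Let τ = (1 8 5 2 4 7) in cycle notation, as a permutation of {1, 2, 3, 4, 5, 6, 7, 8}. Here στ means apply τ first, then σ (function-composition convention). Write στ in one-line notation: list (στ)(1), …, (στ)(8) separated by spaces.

(στ)(x) = σ(τ(x)). Computing each image: σ(τ(1)) = σ(8) = 7, σ(τ(2)) = σ(4) = 5, σ(τ(3)) = σ(3) = 2, σ(τ(4)) = σ(7) = 3, σ(τ(5)) = σ(2) = 1, σ(τ(6)) = σ(6) = 6, σ(τ(7)) = σ(1) = 4, σ(τ(8)) = σ(5) = 8.
Hence στ = [7 5 2 3 1 6 4 8].

7 5 2 3 1 6 4 8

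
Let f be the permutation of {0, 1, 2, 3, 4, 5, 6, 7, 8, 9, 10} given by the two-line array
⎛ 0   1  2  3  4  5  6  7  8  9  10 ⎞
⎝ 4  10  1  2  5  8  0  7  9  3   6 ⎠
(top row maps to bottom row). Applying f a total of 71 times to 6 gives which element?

0

Tracing 6 → 0 → … returns to 6 after 10 steps, so 6 lies in a 10-cycle (0 4 5 8 9 3 2 1 10 6).
Powers repeat with period 10 on this cycle, and 71 mod 10 = 1, so f^71(6) = f^1(6).
Stepping 1 place around the cycle: 6 → 0.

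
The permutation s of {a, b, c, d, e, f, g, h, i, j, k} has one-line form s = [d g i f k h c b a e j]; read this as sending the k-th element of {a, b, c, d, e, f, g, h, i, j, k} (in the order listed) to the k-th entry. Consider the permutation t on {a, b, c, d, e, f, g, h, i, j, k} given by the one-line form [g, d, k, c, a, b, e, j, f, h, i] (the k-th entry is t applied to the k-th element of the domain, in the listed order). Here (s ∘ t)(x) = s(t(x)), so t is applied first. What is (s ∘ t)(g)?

First apply t: t(g) = e, then s(e) = k. Thus (s ∘ t)(g) = k.

k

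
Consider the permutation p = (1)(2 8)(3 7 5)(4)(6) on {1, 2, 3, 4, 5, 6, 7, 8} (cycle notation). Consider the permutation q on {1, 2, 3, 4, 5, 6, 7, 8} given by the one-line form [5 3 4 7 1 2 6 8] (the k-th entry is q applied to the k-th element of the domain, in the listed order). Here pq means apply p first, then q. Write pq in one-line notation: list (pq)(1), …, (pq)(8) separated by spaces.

(pq)(x) = q(p(x)). Computing each image: q(p(1)) = q(1) = 5, q(p(2)) = q(8) = 8, q(p(3)) = q(7) = 6, q(p(4)) = q(4) = 7, q(p(5)) = q(3) = 4, q(p(6)) = q(6) = 2, q(p(7)) = q(5) = 1, q(p(8)) = q(2) = 3.
Hence pq = [5 8 6 7 4 2 1 3].

5 8 6 7 4 2 1 3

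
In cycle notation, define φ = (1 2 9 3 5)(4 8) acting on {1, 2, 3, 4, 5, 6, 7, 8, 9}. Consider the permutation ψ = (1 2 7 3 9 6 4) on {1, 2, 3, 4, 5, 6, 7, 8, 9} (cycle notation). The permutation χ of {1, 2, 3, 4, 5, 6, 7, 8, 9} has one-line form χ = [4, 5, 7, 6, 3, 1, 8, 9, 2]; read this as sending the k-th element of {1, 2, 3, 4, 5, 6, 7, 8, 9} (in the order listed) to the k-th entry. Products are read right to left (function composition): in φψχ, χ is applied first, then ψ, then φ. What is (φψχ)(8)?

6

(φψχ)(8) = φ(ψ(χ(8))). χ(8) = 9, then ψ(9) = 6, then φ(6) = 6, so the result is 6.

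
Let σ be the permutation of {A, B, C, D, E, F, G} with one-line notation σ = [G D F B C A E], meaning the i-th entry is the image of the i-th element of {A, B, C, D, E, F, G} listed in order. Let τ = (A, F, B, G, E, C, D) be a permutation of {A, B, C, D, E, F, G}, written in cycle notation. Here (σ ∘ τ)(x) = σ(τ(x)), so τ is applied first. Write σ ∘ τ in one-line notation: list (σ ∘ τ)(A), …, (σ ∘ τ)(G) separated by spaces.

(σ ∘ τ)(x) = σ(τ(x)). Computing each image: σ(τ(A)) = σ(F) = A, σ(τ(B)) = σ(G) = E, σ(τ(C)) = σ(D) = B, σ(τ(D)) = σ(A) = G, σ(τ(E)) = σ(C) = F, σ(τ(F)) = σ(B) = D, σ(τ(G)) = σ(E) = C.
Hence σ ∘ τ = [A E B G F D C].

A E B G F D C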